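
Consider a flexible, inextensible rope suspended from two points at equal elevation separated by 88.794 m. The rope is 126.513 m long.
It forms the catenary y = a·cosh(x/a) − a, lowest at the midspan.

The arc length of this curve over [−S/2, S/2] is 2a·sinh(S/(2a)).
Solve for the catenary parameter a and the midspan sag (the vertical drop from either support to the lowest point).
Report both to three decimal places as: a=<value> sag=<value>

seed: a₀ = √(S³/(24(L−S))) = √(88.794³/(24·37.719)) = 27.809279
iter 1: u=1.596482  f(a)=+5.109e+00  f'(a)=-3.470e+00  a ← 27.809279 − (+5.109e+00/-3.470e+00) = 29.281603
iter 2: u=1.516208  f(a)=+4.338e-01  f'(a)=-2.904e+00  a ← 29.281603 − (+4.338e-01/-2.904e+00) = 29.430997
iter 3: u=1.508512  f(a)=+3.768e-03  f'(a)=-2.853e+00  a ← 29.430997 − (+3.768e-03/-2.853e+00) = 29.432317
iter 4: u=1.508444  f(a)=+2.898e-07  f'(a)=-2.853e+00  a ← 29.432317 − (+2.898e-07/-2.853e+00) = 29.432317
iter 5: u=1.508444  f(a)=+0.000e+00  f'(a)=-2.853e+00  a ← 29.432317 − (+0.000e+00/-2.853e+00) = 29.432317
converged: |Δa| < 1e-12 after 5 iterations
sag = a·(cosh(S/(2a)) − 1) = 29.432317·(cosh(1.508444) − 1) = 40.336201
T_max/T_min = cosh(S/(2a)) = 2.370473

a=29.432 sag=40.336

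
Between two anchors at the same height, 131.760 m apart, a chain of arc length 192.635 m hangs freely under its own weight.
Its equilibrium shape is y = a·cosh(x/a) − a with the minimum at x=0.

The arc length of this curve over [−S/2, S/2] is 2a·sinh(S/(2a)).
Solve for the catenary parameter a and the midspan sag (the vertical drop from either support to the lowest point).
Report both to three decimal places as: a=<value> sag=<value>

seed: a₀ = √(S³/(24(L−S))) = √(131.760³/(24·60.875)) = 39.568562
iter 1: u=1.664958  f(a)=+9.016e+00  f'(a)=-4.019e+00  a ← 39.568562 − (+9.016e+00/-4.019e+00) = 41.812117
iter 2: u=1.575620  f(a)=+8.237e-01  f'(a)=-3.315e+00  a ← 41.812117 − (+8.237e-01/-3.315e+00) = 42.060577
iter 3: u=1.566312  f(a)=+8.401e-03  f'(a)=-3.248e+00  a ← 42.060577 − (+8.401e-03/-3.248e+00) = 42.063164
iter 4: u=1.566216  f(a)=+8.936e-07  f'(a)=-3.247e+00  a ← 42.063164 − (+8.936e-07/-3.247e+00) = 42.063164
iter 5: u=1.566216  f(a)=+5.684e-14  f'(a)=-3.247e+00  a ← 42.063164 − (+5.684e-14/-3.247e+00) = 42.063164
converged: |Δa| < 1e-12 after 5 iterations
sag = a·(cosh(S/(2a)) − 1) = 42.063164·(cosh(1.566216) − 1) = 63.038551
T_max/T_min = cosh(S/(2a)) = 2.498664

a=42.063 sag=63.039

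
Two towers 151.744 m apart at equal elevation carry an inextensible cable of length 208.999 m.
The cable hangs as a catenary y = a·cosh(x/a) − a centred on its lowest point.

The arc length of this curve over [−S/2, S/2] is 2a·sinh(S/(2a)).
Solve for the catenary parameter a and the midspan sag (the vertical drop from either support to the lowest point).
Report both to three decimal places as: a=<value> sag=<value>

seed: a₀ = √(S³/(24(L−S))) = √(151.744³/(24·57.255)) = 50.426051
iter 1: u=1.504619  f(a)=+6.841e+00  f'(a)=-2.828e+00  a ← 50.426051 − (+6.841e+00/-2.828e+00) = 52.844986
iter 2: u=1.435746  f(a)=+5.231e-01  f'(a)=-2.411e+00  a ← 52.844986 − (+5.231e-01/-2.411e+00) = 53.061952
iter 3: u=1.429876  f(a)=+3.617e-03  f'(a)=-2.378e+00  a ← 53.061952 − (+3.617e-03/-2.378e+00) = 53.063474
iter 4: u=1.429835  f(a)=+1.756e-07  f'(a)=-2.377e+00  a ← 53.063474 − (+1.756e-07/-2.377e+00) = 53.063474
iter 5: u=1.429835  f(a)=+2.842e-14  f'(a)=-2.377e+00  a ← 53.063474 − (+2.842e-14/-2.377e+00) = 53.063474
converged: |Δa| < 1e-12 after 5 iterations
sag = a·(cosh(S/(2a)) − 1) = 53.063474·(cosh(1.429835) − 1) = 64.136687
T_max/T_min = cosh(S/(2a)) = 2.208679

a=53.063 sag=64.137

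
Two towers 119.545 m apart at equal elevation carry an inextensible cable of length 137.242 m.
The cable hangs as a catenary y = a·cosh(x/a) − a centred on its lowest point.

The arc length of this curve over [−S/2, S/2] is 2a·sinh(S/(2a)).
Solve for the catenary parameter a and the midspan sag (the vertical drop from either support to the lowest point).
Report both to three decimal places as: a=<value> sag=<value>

seed: a₀ = √(S³/(24(L−S))) = √(119.545³/(24·17.697)) = 63.422255
iter 1: u=0.942453  f(a)=+8.028e-01  f'(a)=-6.092e-01  a ← 63.422255 − (+8.028e-01/-6.092e-01) = 64.739916
iter 2: u=0.923271  f(a)=+2.570e-02  f'(a)=-5.708e-01  a ← 64.739916 − (+2.570e-02/-5.708e-01) = 64.784941
iter 3: u=0.922630  f(a)=+2.827e-05  f'(a)=-5.695e-01  a ← 64.784941 − (+2.827e-05/-5.695e-01) = 64.784991
iter 4: u=0.922629  f(a)=+3.431e-11  f'(a)=-5.695e-01  a ← 64.784991 − (+3.431e-11/-5.695e-01) = 64.784991
converged: |Δa| < 1e-12 after 4 iterations
sag = a·(cosh(S/(2a)) − 1) = 64.784991·(cosh(0.922629) − 1) = 29.586280
T_max/T_min = cosh(S/(2a)) = 1.456684

a=64.785 sag=29.586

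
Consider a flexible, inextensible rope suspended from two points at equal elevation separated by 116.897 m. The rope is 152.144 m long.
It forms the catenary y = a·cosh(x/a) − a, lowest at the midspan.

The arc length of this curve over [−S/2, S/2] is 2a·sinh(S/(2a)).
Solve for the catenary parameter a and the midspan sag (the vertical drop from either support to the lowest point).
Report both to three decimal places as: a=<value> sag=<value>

seed: a₀ = √(S³/(24(L−S))) = √(116.897³/(24·35.247)) = 43.454859
iter 1: u=1.345039  f(a)=+3.329e+00  f'(a)=-1.935e+00  a ← 43.454859 − (+3.329e+00/-1.935e+00) = 45.175065
iter 2: u=1.293822  f(a)=+2.079e-01  f'(a)=-1.700e+00  a ← 45.175065 − (+2.079e-01/-1.700e+00) = 45.297319
iter 3: u=1.290330  f(a)=+9.301e-04  f'(a)=-1.685e+00  a ← 45.297319 − (+9.301e-04/-1.685e+00) = 45.297871
iter 4: u=1.290315  f(a)=+1.880e-08  f'(a)=-1.685e+00  a ← 45.297871 − (+1.880e-08/-1.685e+00) = 45.297871
iter 5: u=1.290315  f(a)=-2.842e-14  f'(a)=-1.685e+00  a ← 45.297871 − (-2.842e-14/-1.685e+00) = 45.297871
converged: |Δa| < 1e-12 after 5 iterations
sag = a·(cosh(S/(2a)) − 1) = 45.297871·(cosh(1.290315) − 1) = 43.239388
T_max/T_min = cosh(S/(2a)) = 1.954557

a=45.298 sag=43.239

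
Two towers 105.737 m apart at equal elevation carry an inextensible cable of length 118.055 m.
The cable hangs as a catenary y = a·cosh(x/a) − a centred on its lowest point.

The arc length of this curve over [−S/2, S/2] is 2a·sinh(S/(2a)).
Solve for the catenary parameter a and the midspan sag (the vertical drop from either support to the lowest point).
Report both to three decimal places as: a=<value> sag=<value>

a=64.313 sag=22.982

seed: a₀ = √(S³/(24(L−S))) = √(105.737³/(24·12.318)) = 63.236053
iter 1: u=0.836050  f(a)=+4.377e-01  f'(a)=-4.175e-01  a ← 63.236053 − (+4.377e-01/-4.175e-01) = 64.284503
iter 2: u=0.822414  f(a)=+1.112e-02  f'(a)=-3.965e-01  a ← 64.284503 − (+1.112e-02/-3.965e-01) = 64.312556
iter 3: u=0.822056  f(a)=+7.599e-06  f'(a)=-3.960e-01  a ← 64.312556 − (+7.599e-06/-3.960e-01) = 64.312575
iter 4: u=0.822055  f(a)=+3.581e-12  f'(a)=-3.960e-01  a ← 64.312575 − (+3.581e-12/-3.960e-01) = 64.312575
converged: |Δa| < 1e-12 after 4 iterations
sag = a·(cosh(S/(2a)) − 1) = 64.312575·(cosh(0.822055) − 1) = 22.982059
T_max/T_min = cosh(S/(2a)) = 1.357349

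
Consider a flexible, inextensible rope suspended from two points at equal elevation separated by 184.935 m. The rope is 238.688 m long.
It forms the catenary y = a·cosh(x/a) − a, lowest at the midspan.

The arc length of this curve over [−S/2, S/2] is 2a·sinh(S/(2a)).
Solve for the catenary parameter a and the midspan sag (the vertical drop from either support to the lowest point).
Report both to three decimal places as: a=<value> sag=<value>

a=72.889 sag=66.953

seed: a₀ = √(S³/(24(L−S))) = √(184.935³/(24·53.753)) = 70.019933
iter 1: u=1.320588  f(a)=+4.887e+00  f'(a)=-1.820e+00  a ← 70.019933 − (+4.887e+00/-1.820e+00) = 72.704334
iter 2: u=1.271829  f(a)=+2.951e-01  f'(a)=-1.607e+00  a ← 72.704334 − (+2.951e-01/-1.607e+00) = 72.887998
iter 3: u=1.268625  f(a)=+1.229e-03  f'(a)=-1.593e+00  a ← 72.887998 − (+1.229e-03/-1.593e+00) = 72.888769
iter 4: u=1.268611  f(a)=+2.151e-08  f'(a)=-1.593e+00  a ← 72.888769 − (+2.151e-08/-1.593e+00) = 72.888769
iter 5: u=1.268611  f(a)=+0.000e+00  f'(a)=-1.593e+00  a ← 72.888769 − (+0.000e+00/-1.593e+00) = 72.888769
converged: |Δa| < 1e-12 after 5 iterations
sag = a·(cosh(S/(2a)) − 1) = 72.888769·(cosh(1.268611) − 1) = 66.953152
T_max/T_min = cosh(S/(2a)) = 1.918566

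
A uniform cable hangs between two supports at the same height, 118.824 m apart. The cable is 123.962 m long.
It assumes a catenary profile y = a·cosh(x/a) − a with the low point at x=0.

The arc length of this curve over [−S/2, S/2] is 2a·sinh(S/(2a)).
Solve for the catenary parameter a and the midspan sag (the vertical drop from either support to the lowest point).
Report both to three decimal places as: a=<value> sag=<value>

seed: a₀ = √(S³/(24(L−S))) = √(118.824³/(24·5.138)) = 116.641630
iter 1: u=0.509355  f(a)=+6.706e-02  f'(a)=-9.041e-02  a ← 116.641630 − (+6.706e-02/-9.041e-02) = 117.383441
iter 2: u=0.506136  f(a)=+6.452e-04  f'(a)=-8.867e-02  a ← 117.383441 − (+6.452e-04/-8.867e-02) = 117.390716
iter 3: u=0.506105  f(a)=+6.099e-08  f'(a)=-8.866e-02  a ← 117.390716 − (+6.099e-08/-8.866e-02) = 117.390717
iter 4: u=0.506105  f(a)=-2.842e-14  f'(a)=-8.866e-02  a ← 117.390717 − (-2.842e-14/-8.866e-02) = 117.390717
converged: |Δa| < 1e-12 after 4 iterations
sag = a·(cosh(S/(2a)) − 1) = 117.390717·(cosh(0.506105) − 1) = 15.358011
T_max/T_min = cosh(S/(2a)) = 1.130828

a=117.391 sag=15.358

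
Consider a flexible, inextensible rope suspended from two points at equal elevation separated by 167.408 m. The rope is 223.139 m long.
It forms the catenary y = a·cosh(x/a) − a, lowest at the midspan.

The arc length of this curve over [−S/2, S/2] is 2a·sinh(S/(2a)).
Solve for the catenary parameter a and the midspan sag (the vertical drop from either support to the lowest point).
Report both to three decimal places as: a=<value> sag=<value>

seed: a₀ = √(S³/(24(L−S))) = √(167.408³/(24·55.731)) = 59.225710
iter 1: u=1.413305  f(a)=+5.838e+00  f'(a)=-2.286e+00  a ← 59.225710 − (+5.838e+00/-2.286e+00) = 61.779870
iter 2: u=1.354875  f(a)=+3.989e-01  f'(a)=-1.983e+00  a ← 61.779870 − (+3.989e-01/-1.983e+00) = 61.981021
iter 3: u=1.350478  f(a)=+2.164e-03  f'(a)=-1.962e+00  a ← 61.981021 − (+2.164e-03/-1.962e+00) = 61.982125
iter 4: u=1.350454  f(a)=+6.448e-08  f'(a)=-1.962e+00  a ← 61.982125 − (+6.448e-08/-1.962e+00) = 61.982125
iter 5: u=1.350454  f(a)=+2.842e-14  f'(a)=-1.962e+00  a ← 61.982125 − (+2.842e-14/-1.962e+00) = 61.982125
converged: |Δa| < 1e-12 after 5 iterations
sag = a·(cosh(S/(2a)) − 1) = 61.982125·(cosh(1.350454) − 1) = 65.648346
T_max/T_min = cosh(S/(2a)) = 2.059150

a=61.982 sag=65.648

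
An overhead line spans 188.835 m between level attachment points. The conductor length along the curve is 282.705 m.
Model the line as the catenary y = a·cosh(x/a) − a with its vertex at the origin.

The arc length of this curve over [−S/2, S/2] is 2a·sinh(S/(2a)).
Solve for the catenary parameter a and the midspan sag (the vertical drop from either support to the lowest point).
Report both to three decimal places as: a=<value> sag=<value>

a=58.356 sag=94.569

seed: a₀ = √(S³/(24(L−S))) = √(188.835³/(24·93.870)) = 54.670709
iter 1: u=1.727022  f(a)=+1.504e+01  f'(a)=-4.574e+00  a ← 54.670709 − (+1.504e+01/-4.574e+00) = 57.958130
iter 2: u=1.629064  f(a)=+1.463e+00  f'(a)=-3.723e+00  a ← 57.958130 − (+1.463e+00/-3.723e+00) = 58.351045
iter 3: u=1.618094  f(a)=+1.715e-02  f'(a)=-3.636e+00  a ← 58.351045 − (+1.715e-02/-3.636e+00) = 58.355760
iter 4: u=1.617964  f(a)=+2.416e-06  f'(a)=-3.635e+00  a ← 58.355760 − (+2.416e-06/-3.635e+00) = 58.355761
iter 5: u=1.617964  f(a)=+0.000e+00  f'(a)=-3.635e+00  a ← 58.355761 − (+0.000e+00/-3.635e+00) = 58.355761
converged: |Δa| < 1e-12 after 5 iterations
sag = a·(cosh(S/(2a)) − 1) = 58.355761·(cosh(1.617964) − 1) = 94.568809
T_max/T_min = cosh(S/(2a)) = 2.620557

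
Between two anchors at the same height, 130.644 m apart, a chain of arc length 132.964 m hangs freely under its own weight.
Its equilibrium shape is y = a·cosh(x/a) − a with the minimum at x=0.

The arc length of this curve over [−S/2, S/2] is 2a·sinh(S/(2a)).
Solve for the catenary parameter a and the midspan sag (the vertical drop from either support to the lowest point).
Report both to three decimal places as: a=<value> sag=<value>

a=200.648 sag=10.727

seed: a₀ = √(S³/(24(L−S))) = √(130.644³/(24·2.320)) = 200.117279
iter 1: u=0.326419  f(a)=+1.239e-02  f'(a)=-2.343e-02  a ← 200.117279 − (+1.239e-02/-2.343e-02) = 200.646036
iter 2: u=0.325558  f(a)=+4.928e-05  f'(a)=-2.325e-02  a ← 200.646036 − (+4.928e-05/-2.325e-02) = 200.648156
iter 3: u=0.325555  f(a)=+7.865e-10  f'(a)=-2.325e-02  a ← 200.648156 − (+7.865e-10/-2.325e-02) = 200.648156
iter 4: u=0.325555  f(a)=+2.842e-14  f'(a)=-2.325e-02  a ← 200.648156 − (+2.842e-14/-2.325e-02) = 200.648156
converged: |Δa| < 1e-12 after 4 iterations
sag = a·(cosh(S/(2a)) − 1) = 200.648156·(cosh(0.325555) − 1) = 10.727195
T_max/T_min = cosh(S/(2a)) = 1.053463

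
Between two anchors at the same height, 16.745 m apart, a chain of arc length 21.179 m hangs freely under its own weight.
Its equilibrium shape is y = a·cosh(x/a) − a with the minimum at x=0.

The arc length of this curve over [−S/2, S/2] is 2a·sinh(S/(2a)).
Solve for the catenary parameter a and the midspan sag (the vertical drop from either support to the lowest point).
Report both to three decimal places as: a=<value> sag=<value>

seed: a₀ = √(S³/(24(L−S))) = √(16.745³/(24·4.434)) = 6.642388
iter 1: u=1.260465  f(a)=+3.659e-01  f'(a)=-1.560e+00  a ← 6.642388 − (+3.659e-01/-1.560e+00) = 6.876975
iter 2: u=1.217469  f(a)=+2.027e-02  f'(a)=-1.391e+00  a ← 6.876975 − (+2.027e-02/-1.391e+00) = 6.891549
iter 3: u=1.214894  f(a)=+7.035e-05  f'(a)=-1.381e+00  a ← 6.891549 − (+7.035e-05/-1.381e+00) = 6.891600
iter 4: u=1.214885  f(a)=+8.534e-10  f'(a)=-1.381e+00  a ← 6.891600 − (+8.534e-10/-1.381e+00) = 6.891600
iter 5: u=1.214885  f(a)=+3.553e-15  f'(a)=-1.381e+00  a ← 6.891600 − (+3.553e-15/-1.381e+00) = 6.891600
converged: |Δa| < 1e-12 after 5 iterations
sag = a·(cosh(S/(2a)) − 1) = 6.891600·(cosh(1.214885) − 1) = 5.742942
T_max/T_min = cosh(S/(2a)) = 1.833325

a=6.892 sag=5.743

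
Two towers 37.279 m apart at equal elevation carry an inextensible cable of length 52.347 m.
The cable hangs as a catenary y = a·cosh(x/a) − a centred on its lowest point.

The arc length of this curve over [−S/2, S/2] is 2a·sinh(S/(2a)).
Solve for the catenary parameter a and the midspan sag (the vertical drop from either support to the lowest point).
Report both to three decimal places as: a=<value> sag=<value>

a=12.636 sag=16.428

seed: a₀ = √(S³/(24(L−S))) = √(37.279³/(24·15.068)) = 11.969140
iter 1: u=1.557296  f(a)=+1.936e+00  f'(a)=-3.184e+00  a ← 11.969140 − (+1.936e+00/-3.184e+00) = 12.577310
iter 2: u=1.481994  f(a)=+1.574e-01  f'(a)=-2.685e+00  a ← 12.577310 − (+1.574e-01/-2.685e+00) = 12.635908
iter 3: u=1.475122  f(a)=+1.243e-03  f'(a)=-2.643e+00  a ← 12.635908 − (+1.243e-03/-2.643e+00) = 12.636378
iter 4: u=1.475067  f(a)=+7.883e-08  f'(a)=-2.643e+00  a ← 12.636378 − (+7.883e-08/-2.643e+00) = 12.636378
iter 5: u=1.475067  f(a)=+1.421e-14  f'(a)=-2.643e+00  a ← 12.636378 − (+1.421e-14/-2.643e+00) = 12.636378
converged: |Δa| < 1e-12 after 5 iterations
sag = a·(cosh(S/(2a)) − 1) = 12.636378·(cosh(1.475067) − 1) = 16.427864
T_max/T_min = cosh(S/(2a)) = 2.300045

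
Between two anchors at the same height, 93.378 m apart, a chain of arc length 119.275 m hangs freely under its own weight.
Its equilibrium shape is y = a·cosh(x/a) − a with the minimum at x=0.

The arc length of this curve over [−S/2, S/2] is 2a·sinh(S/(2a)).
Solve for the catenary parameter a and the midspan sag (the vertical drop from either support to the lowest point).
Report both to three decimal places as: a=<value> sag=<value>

seed: a₀ = √(S³/(24(L−S))) = √(93.378³/(24·25.897)) = 36.193993
iter 1: u=1.289965  f(a)=+2.242e+00  f'(a)=-1.684e+00  a ← 36.193993 − (+2.242e+00/-1.684e+00) = 37.525570
iter 2: u=1.244192  f(a)=+1.297e-01  f'(a)=-1.494e+00  a ← 37.525570 − (+1.297e-01/-1.494e+00) = 37.612355
iter 3: u=1.241321  f(a)=+4.926e-04  f'(a)=-1.483e+00  a ← 37.612355 − (+4.926e-04/-1.483e+00) = 37.612688
iter 4: u=1.241310  f(a)=+7.170e-09  f'(a)=-1.483e+00  a ← 37.612688 − (+7.170e-09/-1.483e+00) = 37.612688
iter 5: u=1.241310  f(a)=+1.421e-14  f'(a)=-1.483e+00  a ← 37.612688 − (+1.421e-14/-1.483e+00) = 37.612688
converged: |Δa| < 1e-12 after 5 iterations
sag = a·(cosh(S/(2a)) − 1) = 37.612688·(cosh(1.241310) − 1) = 32.895083
T_max/T_min = cosh(S/(2a)) = 1.874574

a=37.613 sag=32.895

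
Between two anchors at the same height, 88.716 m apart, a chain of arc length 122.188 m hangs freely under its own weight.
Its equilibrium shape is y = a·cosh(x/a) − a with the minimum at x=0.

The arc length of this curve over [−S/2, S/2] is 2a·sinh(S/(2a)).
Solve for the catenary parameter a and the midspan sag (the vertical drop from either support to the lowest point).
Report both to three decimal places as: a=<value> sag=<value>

seed: a₀ = √(S³/(24(L−S))) = √(88.716³/(24·33.472)) = 29.481968
iter 1: u=1.504581  f(a)=+3.999e+00  f'(a)=-2.828e+00  a ← 29.481968 − (+3.999e+00/-2.828e+00) = 30.896156
iter 2: u=1.435713  f(a)=+3.058e-01  f'(a)=-2.411e+00  a ← 30.896156 − (+3.058e-01/-2.411e+00) = 31.022995
iter 3: u=1.429843  f(a)=+2.114e-03  f'(a)=-2.377e+00  a ← 31.022995 − (+2.114e-03/-2.377e+00) = 31.023884
iter 4: u=1.429802  f(a)=+1.026e-07  f'(a)=-2.377e+00  a ← 31.023884 − (+1.026e-07/-2.377e+00) = 31.023884
iter 5: u=1.429802  f(a)=+1.421e-14  f'(a)=-2.377e+00  a ← 31.023884 − (+1.421e-14/-2.377e+00) = 31.023884
converged: |Δa| < 1e-12 after 5 iterations
sag = a·(cosh(S/(2a)) − 1) = 31.023884·(cosh(1.429802) − 1) = 37.495881
T_max/T_min = cosh(S/(2a)) = 2.208613

a=31.024 sag=37.496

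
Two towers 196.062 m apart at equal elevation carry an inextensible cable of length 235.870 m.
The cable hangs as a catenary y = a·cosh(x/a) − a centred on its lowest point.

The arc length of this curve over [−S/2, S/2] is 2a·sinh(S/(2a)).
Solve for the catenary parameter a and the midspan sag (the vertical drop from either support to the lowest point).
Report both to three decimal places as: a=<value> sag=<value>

seed: a₀ = √(S³/(24(L−S))) = √(196.062³/(24·39.808)) = 88.817663
iter 1: u=1.103733  f(a)=+2.496e+00  f'(a)=-1.010e+00  a ← 88.817663 − (+2.496e+00/-1.010e+00) = 91.288116
iter 2: u=1.073864  f(a)=+1.079e-01  f'(a)=-9.248e-01  a ← 91.288116 − (+1.079e-01/-9.248e-01) = 91.404837
iter 3: u=1.072492  f(a)=+2.220e-04  f'(a)=-9.210e-01  a ← 91.404837 − (+2.220e-04/-9.210e-01) = 91.405078
iter 4: u=1.072490  f(a)=+9.436e-10  f'(a)=-9.210e-01  a ← 91.405078 − (+9.436e-10/-9.210e-01) = 91.405078
iter 5: u=1.072490  f(a)=+2.842e-14  f'(a)=-9.210e-01  a ← 91.405078 − (+2.842e-14/-9.210e-01) = 91.405078
converged: |Δa| < 1e-12 after 5 iterations
sag = a·(cosh(S/(2a)) − 1) = 91.405078·(cosh(1.072490) − 1) = 57.804682
T_max/T_min = cosh(S/(2a)) = 1.632401

a=91.405 sag=57.805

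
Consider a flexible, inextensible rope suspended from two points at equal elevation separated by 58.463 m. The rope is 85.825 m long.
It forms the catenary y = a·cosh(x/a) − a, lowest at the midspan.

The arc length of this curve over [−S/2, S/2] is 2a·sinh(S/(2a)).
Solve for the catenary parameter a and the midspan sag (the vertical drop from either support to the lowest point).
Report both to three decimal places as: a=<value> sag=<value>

a=18.557 sag=28.196

seed: a₀ = √(S³/(24(L−S))) = √(58.463³/(24·27.362)) = 17.443840
iter 1: u=1.675749  f(a)=+4.109e+00  f'(a)=-4.111e+00  a ← 17.443840 − (+4.109e+00/-4.111e+00) = 18.443293
iter 2: u=1.584939  f(a)=+3.796e-01  f'(a)=-3.384e+00  a ← 18.443293 − (+3.796e-01/-3.384e+00) = 18.555476
iter 3: u=1.575357  f(a)=+3.968e-03  f'(a)=-3.313e+00  a ← 18.555476 − (+3.968e-03/-3.313e+00) = 18.556674
iter 4: u=1.575255  f(a)=+4.436e-07  f'(a)=-3.313e+00  a ← 18.556674 − (+4.436e-07/-3.313e+00) = 18.556674
iter 5: u=1.575255  f(a)=+0.000e+00  f'(a)=-3.313e+00  a ← 18.556674 − (+0.000e+00/-3.313e+00) = 18.556674
converged: |Δa| < 1e-12 after 5 iterations
sag = a·(cosh(S/(2a)) − 1) = 18.556674·(cosh(1.575255) − 1) = 28.196217
T_max/T_min = cosh(S/(2a)) = 2.519465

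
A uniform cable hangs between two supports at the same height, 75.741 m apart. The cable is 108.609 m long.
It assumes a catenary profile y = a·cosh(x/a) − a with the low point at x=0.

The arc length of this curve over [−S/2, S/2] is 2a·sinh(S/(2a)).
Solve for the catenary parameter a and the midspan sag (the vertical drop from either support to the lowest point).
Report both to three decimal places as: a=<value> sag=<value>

seed: a₀ = √(S³/(24(L−S))) = √(75.741³/(24·32.868)) = 23.469525
iter 1: u=1.613603  f(a)=+4.554e+00  f'(a)=-3.601e+00  a ← 23.469525 − (+4.554e+00/-3.601e+00) = 24.734053
iter 2: u=1.531108  f(a)=+3.940e-01  f'(a)=-3.003e+00  a ← 24.734053 − (+3.940e-01/-3.003e+00) = 24.865244
iter 3: u=1.523029  f(a)=+3.565e-03  f'(a)=-2.949e+00  a ← 24.865244 − (+3.565e-03/-2.949e+00) = 24.866453
iter 4: u=1.522955  f(a)=+2.978e-07  f'(a)=-2.948e+00  a ← 24.866453 − (+2.978e-07/-2.948e+00) = 24.866453
iter 5: u=1.522955  f(a)=-1.421e-14  f'(a)=-2.948e+00  a ← 24.866453 − (-1.421e-14/-2.948e+00) = 24.866453
converged: |Δa| < 1e-12 after 5 iterations
sag = a·(cosh(S/(2a)) − 1) = 24.866453·(cosh(1.522955) − 1) = 34.860586
T_max/T_min = cosh(S/(2a)) = 2.401912

a=24.866 sag=34.861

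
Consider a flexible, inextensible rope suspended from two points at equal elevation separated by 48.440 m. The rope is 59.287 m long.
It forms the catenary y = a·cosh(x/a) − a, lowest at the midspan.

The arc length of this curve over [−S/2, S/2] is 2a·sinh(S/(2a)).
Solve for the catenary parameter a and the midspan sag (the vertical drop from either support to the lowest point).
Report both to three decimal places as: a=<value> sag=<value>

a=21.564 sag=15.093

seed: a₀ = √(S³/(24(L−S))) = √(48.440³/(24·10.847)) = 20.895163
iter 1: u=1.159120  f(a)=+7.524e-01  f'(a)=-1.185e+00  a ← 20.895163 − (+7.524e-01/-1.185e+00) = 21.530347
iter 2: u=1.124924  f(a)=+3.567e-02  f'(a)=-1.075e+00  a ← 21.530347 − (+3.567e-02/-1.075e+00) = 21.563540
iter 3: u=1.123192  f(a)=+8.902e-05  f'(a)=-1.069e+00  a ← 21.563540 − (+8.902e-05/-1.069e+00) = 21.563624
iter 4: u=1.123188  f(a)=+5.573e-10  f'(a)=-1.069e+00  a ← 21.563624 − (+5.573e-10/-1.069e+00) = 21.563624
iter 5: u=1.123188  f(a)=+0.000e+00  f'(a)=-1.069e+00  a ← 21.563624 − (+0.000e+00/-1.069e+00) = 21.563624
converged: |Δa| < 1e-12 after 5 iterations
sag = a·(cosh(S/(2a)) − 1) = 21.563624·(cosh(1.123188) − 1) = 15.093258
T_max/T_min = cosh(S/(2a)) = 1.699941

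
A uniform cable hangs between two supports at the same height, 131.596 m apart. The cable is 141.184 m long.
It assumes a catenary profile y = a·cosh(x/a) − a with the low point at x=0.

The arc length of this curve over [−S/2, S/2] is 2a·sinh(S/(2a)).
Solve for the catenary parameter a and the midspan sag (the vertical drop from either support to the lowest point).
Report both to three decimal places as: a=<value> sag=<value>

seed: a₀ = √(S³/(24(L−S))) = √(131.596³/(24·9.588)) = 99.516341
iter 1: u=0.661178  f(a)=+2.118e-01  f'(a)=-2.012e-01  a ← 99.516341 − (+2.118e-01/-2.012e-01) = 100.568610
iter 2: u=0.654260  f(a)=+3.406e-03  f'(a)=-1.948e-01  a ← 100.568610 − (+3.406e-03/-1.948e-01) = 100.586091
iter 3: u=0.654146  f(a)=+9.128e-07  f'(a)=-1.947e-01  a ← 100.586091 − (+9.128e-07/-1.947e-01) = 100.586096
iter 4: u=0.654146  f(a)=+8.527e-14  f'(a)=-1.947e-01  a ← 100.586096 − (+8.527e-14/-1.947e-01) = 100.586096
converged: |Δa| < 1e-12 after 4 iterations
sag = a·(cosh(S/(2a)) − 1) = 100.586096·(cosh(0.654146) − 1) = 22.299189
T_max/T_min = cosh(S/(2a)) = 1.221693

a=100.586 sag=22.299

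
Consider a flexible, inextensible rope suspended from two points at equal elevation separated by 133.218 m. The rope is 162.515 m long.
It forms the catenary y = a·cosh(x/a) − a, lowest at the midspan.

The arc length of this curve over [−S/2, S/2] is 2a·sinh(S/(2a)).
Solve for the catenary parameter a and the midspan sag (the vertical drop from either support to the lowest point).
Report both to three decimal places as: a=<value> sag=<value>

seed: a₀ = √(S³/(24(L−S))) = √(133.218³/(24·29.297)) = 57.986536
iter 1: u=1.148698  f(a)=+1.995e+00  f'(a)=-1.150e+00  a ← 57.986536 − (+1.995e+00/-1.150e+00) = 59.720710
iter 2: u=1.115342  f(a)=+9.298e-02  f'(a)=-1.045e+00  a ← 59.720710 − (+9.298e-02/-1.045e+00) = 59.809664
iter 3: u=1.113683  f(a)=+2.239e-04  f'(a)=-1.040e+00  a ← 59.809664 − (+2.239e-04/-1.040e+00) = 59.809879
iter 4: u=1.113679  f(a)=+1.305e-09  f'(a)=-1.040e+00  a ← 59.809879 − (+1.305e-09/-1.040e+00) = 59.809879
iter 5: u=1.113679  f(a)=+0.000e+00  f'(a)=-1.040e+00  a ← 59.809879 − (+0.000e+00/-1.040e+00) = 59.809879
converged: |Δa| < 1e-12 after 5 iterations
sag = a·(cosh(S/(2a)) − 1) = 59.809879·(cosh(1.113679) − 1) = 41.086121
T_max/T_min = cosh(S/(2a)) = 1.686945

a=59.810 sag=41.086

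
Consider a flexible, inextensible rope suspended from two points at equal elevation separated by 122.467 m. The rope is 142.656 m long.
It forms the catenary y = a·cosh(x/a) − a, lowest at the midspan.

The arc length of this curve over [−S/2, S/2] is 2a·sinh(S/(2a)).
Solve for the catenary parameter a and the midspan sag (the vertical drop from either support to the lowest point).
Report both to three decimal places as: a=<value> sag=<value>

seed: a₀ = √(S³/(24(L−S))) = √(122.467³/(24·20.189)) = 61.569495
iter 1: u=0.994543  f(a)=+1.022e+00  f'(a)=-7.230e-01  a ← 61.569495 − (+1.022e+00/-7.230e-01) = 62.983443
iter 2: u=0.972216  f(a)=+3.628e-02  f'(a)=-6.725e-01  a ← 62.983443 − (+3.628e-02/-6.725e-01) = 63.037384
iter 3: u=0.971384  f(a)=+4.940e-05  f'(a)=-6.707e-01  a ← 63.037384 − (+4.940e-05/-6.707e-01) = 63.037457
iter 4: u=0.971383  f(a)=+9.189e-11  f'(a)=-6.707e-01  a ← 63.037457 − (+9.189e-11/-6.707e-01) = 63.037457
iter 5: u=0.971383  f(a)=-2.842e-14  f'(a)=-6.707e-01  a ← 63.037457 − (-2.842e-14/-6.707e-01) = 63.037457
converged: |Δa| < 1e-12 after 5 iterations
sag = a·(cosh(S/(2a)) − 1) = 63.037457·(cosh(0.971383) − 1) = 32.153953
T_max/T_min = cosh(S/(2a)) = 1.510077

a=63.037 sag=32.154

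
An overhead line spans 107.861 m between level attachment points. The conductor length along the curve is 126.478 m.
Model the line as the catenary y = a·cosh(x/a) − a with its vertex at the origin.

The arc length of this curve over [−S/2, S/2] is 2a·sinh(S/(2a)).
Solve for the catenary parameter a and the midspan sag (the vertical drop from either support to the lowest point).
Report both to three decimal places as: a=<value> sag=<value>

a=54.316 sag=29.047

seed: a₀ = √(S³/(24(L−S))) = √(107.861³/(24·18.617)) = 52.995158
iter 1: u=1.017650  f(a)=+9.881e-01  f'(a)=-7.781e-01  a ← 52.995158 − (+9.881e-01/-7.781e-01) = 54.265068
iter 2: u=0.993835  f(a)=+3.663e-02  f'(a)=-7.214e-01  a ← 54.265068 − (+3.663e-02/-7.214e-01) = 54.315849
iter 3: u=0.992905  f(a)=+5.464e-05  f'(a)=-7.192e-01  a ← 54.315849 − (+5.464e-05/-7.192e-01) = 54.315925
iter 4: u=0.992904  f(a)=+1.220e-10  f'(a)=-7.192e-01  a ← 54.315925 − (+1.220e-10/-7.192e-01) = 54.315925
iter 5: u=0.992904  f(a)=-1.421e-14  f'(a)=-7.192e-01  a ← 54.315925 − (-1.421e-14/-7.192e-01) = 54.315925
converged: |Δa| < 1e-12 after 5 iterations
sag = a·(cosh(S/(2a)) − 1) = 54.315925·(cosh(0.992904) − 1) = 29.047081
T_max/T_min = cosh(S/(2a)) = 1.534780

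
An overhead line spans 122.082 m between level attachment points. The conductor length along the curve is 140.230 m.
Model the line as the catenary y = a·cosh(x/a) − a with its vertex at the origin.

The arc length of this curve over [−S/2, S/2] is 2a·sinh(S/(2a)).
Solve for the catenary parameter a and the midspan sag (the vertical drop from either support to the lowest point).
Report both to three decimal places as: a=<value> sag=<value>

seed: a₀ = √(S³/(24(L−S))) = √(122.082³/(24·18.148)) = 64.633466
iter 1: u=0.944418  f(a)=+8.267e-01  f'(a)=-6.133e-01  a ← 64.633466 − (+8.267e-01/-6.133e-01) = 65.981529
iter 2: u=0.925123  f(a)=+2.657e-02  f'(a)=-5.744e-01  a ← 65.981529 − (+2.657e-02/-5.744e-01) = 66.027789
iter 3: u=0.924474  f(a)=+2.947e-05  f'(a)=-5.732e-01  a ← 66.027789 − (+2.947e-05/-5.732e-01) = 66.027840
iter 4: u=0.924474  f(a)=+3.635e-11  f'(a)=-5.731e-01  a ← 66.027840 − (+3.635e-11/-5.731e-01) = 66.027840
converged: |Δa| < 1e-12 after 4 iterations
sag = a·(cosh(S/(2a)) − 1) = 66.027840·(cosh(0.924474) − 1) = 30.283057
T_max/T_min = cosh(S/(2a)) = 1.458641

a=66.028 sag=30.283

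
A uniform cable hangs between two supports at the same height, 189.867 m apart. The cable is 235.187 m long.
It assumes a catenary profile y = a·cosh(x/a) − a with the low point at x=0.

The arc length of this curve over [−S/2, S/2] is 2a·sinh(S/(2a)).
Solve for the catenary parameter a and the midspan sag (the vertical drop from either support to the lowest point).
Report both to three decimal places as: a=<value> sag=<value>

a=82.024 sag=61.350

seed: a₀ = √(S³/(24(L−S))) = √(189.867³/(24·45.320)) = 79.327481
iter 1: u=1.196729  f(a)=+3.358e+00  f'(a)=-1.315e+00  a ← 79.327481 − (+3.358e+00/-1.315e+00) = 81.881529
iter 2: u=1.159401  f(a)=+1.690e-01  f'(a)=-1.186e+00  a ← 81.881529 − (+1.690e-01/-1.186e+00) = 82.024085
iter 3: u=1.157386  f(a)=+4.782e-04  f'(a)=-1.179e+00  a ← 82.024085 − (+4.782e-04/-1.179e+00) = 82.024491
iter 4: u=1.157380  f(a)=+3.854e-09  f'(a)=-1.179e+00  a ← 82.024491 − (+3.854e-09/-1.179e+00) = 82.024491
iter 5: u=1.157380  f(a)=+0.000e+00  f'(a)=-1.179e+00  a ← 82.024491 − (+0.000e+00/-1.179e+00) = 82.024491
converged: |Δa| < 1e-12 after 5 iterations
sag = a·(cosh(S/(2a)) − 1) = 82.024491·(cosh(1.157380) − 1) = 61.350013
T_max/T_min = cosh(S/(2a)) = 1.747948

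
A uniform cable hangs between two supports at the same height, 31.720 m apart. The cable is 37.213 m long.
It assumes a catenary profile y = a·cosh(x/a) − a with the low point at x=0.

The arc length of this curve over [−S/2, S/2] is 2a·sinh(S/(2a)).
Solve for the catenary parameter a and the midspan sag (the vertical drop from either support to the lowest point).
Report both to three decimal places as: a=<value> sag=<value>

seed: a₀ = √(S³/(24(L−S))) = √(31.720³/(24·5.493)) = 15.559275
iter 1: u=1.019328  f(a)=+2.925e-01  f'(a)=-7.822e-01  a ← 15.559275 − (+2.925e-01/-7.822e-01) = 15.933255
iter 2: u=0.995402  f(a)=+1.088e-02  f'(a)=-7.250e-01  a ← 15.933255 − (+1.088e-02/-7.250e-01) = 15.948260
iter 3: u=0.994466  f(a)=+1.633e-05  f'(a)=-7.228e-01  a ← 15.948260 − (+1.633e-05/-7.228e-01) = 15.948283
iter 4: u=0.994464  f(a)=+3.694e-11  f'(a)=-7.228e-01  a ← 15.948283 − (+3.694e-11/-7.228e-01) = 15.948283
iter 5: u=0.994464  f(a)=+0.000e+00  f'(a)=-7.228e-01  a ← 15.948283 − (+0.000e+00/-7.228e-01) = 15.948283
converged: |Δa| < 1e-12 after 5 iterations
sag = a·(cosh(S/(2a)) − 1) = 15.948283·(cosh(0.994464) − 1) = 8.557830
T_max/T_min = cosh(S/(2a)) = 1.536599

a=15.948 sag=8.558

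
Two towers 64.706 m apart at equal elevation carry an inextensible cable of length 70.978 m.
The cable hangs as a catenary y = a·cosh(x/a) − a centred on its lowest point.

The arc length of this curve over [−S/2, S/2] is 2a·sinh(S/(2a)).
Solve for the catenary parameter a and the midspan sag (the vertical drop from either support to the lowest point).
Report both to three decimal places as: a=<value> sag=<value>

a=43.027 sag=12.747

seed: a₀ = √(S³/(24(L−S))) = √(64.706³/(24·6.272)) = 42.423665
iter 1: u=0.762617  f(a)=+1.849e-01  f'(a)=-3.132e-01  a ← 42.423665 − (+1.849e-01/-3.132e-01) = 43.014043
iter 2: u=0.752150  f(a)=+3.931e-03  f'(a)=-3.001e-01  a ← 43.014043 − (+3.931e-03/-3.001e-01) = 43.027144
iter 3: u=0.751921  f(a)=+1.862e-06  f'(a)=-2.998e-01  a ← 43.027144 − (+1.862e-06/-2.998e-01) = 43.027151
iter 4: u=0.751921  f(a)=+4.263e-13  f'(a)=-2.998e-01  a ← 43.027151 − (+4.263e-13/-2.998e-01) = 43.027151
converged: |Δa| < 1e-12 after 4 iterations
sag = a·(cosh(S/(2a)) − 1) = 43.027151·(cosh(0.751921) − 1) = 12.747439
T_max/T_min = cosh(S/(2a)) = 1.296265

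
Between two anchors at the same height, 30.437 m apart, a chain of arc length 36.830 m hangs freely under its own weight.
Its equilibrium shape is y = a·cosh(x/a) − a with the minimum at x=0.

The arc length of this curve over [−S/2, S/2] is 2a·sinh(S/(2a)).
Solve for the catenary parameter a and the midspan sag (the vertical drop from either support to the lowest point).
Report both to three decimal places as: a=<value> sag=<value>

a=13.964 sag=9.147

seed: a₀ = √(S³/(24(L−S))) = √(30.437³/(24·6.393)) = 13.556413
iter 1: u=1.122605  f(a)=+4.151e-01  f'(a)=-1.068e+00  a ← 13.556413 − (+4.151e-01/-1.068e+00) = 13.945298
iter 2: u=1.091300  f(a)=+1.853e-02  f'(a)=-9.741e-01  a ← 13.945298 − (+1.853e-02/-9.741e-01) = 13.964324
iter 3: u=1.089813  f(a)=+4.076e-05  f'(a)=-9.698e-01  a ← 13.964324 − (+4.076e-05/-9.698e-01) = 13.964366
iter 4: u=1.089810  f(a)=+1.981e-10  f'(a)=-9.698e-01  a ← 13.964366 − (+1.981e-10/-9.698e-01) = 13.964366
iter 5: u=1.089810  f(a)=+0.000e+00  f'(a)=-9.698e-01  a ← 13.964366 − (+0.000e+00/-9.698e-01) = 13.964366
converged: |Δa| < 1e-12 after 5 iterations
sag = a·(cosh(S/(2a)) − 1) = 13.964366·(cosh(1.089810) − 1) = 9.146578
T_max/T_min = cosh(S/(2a)) = 1.654994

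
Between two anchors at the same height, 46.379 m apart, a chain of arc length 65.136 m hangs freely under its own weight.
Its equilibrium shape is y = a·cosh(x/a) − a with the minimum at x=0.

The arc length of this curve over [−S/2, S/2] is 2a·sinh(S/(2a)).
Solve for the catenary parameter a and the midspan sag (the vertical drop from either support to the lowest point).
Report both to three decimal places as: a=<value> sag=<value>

seed: a₀ = √(S³/(24(L−S))) = √(46.379³/(24·18.757)) = 14.886574
iter 1: u=1.557746  f(a)=+2.412e+00  f'(a)=-3.187e+00  a ← 14.886574 − (+2.412e+00/-3.187e+00) = 15.643346
iter 2: u=1.482387  f(a)=+1.961e-01  f'(a)=-2.688e+00  a ← 15.643346 − (+1.961e-01/-2.688e+00) = 15.716306
iter 3: u=1.475506  f(a)=+1.550e-03  f'(a)=-2.646e+00  a ← 15.716306 − (+1.550e-03/-2.646e+00) = 15.716892
iter 4: u=1.475451  f(a)=+9.857e-08  f'(a)=-2.645e+00  a ← 15.716892 − (+9.857e-08/-2.645e+00) = 15.716892
iter 5: u=1.475451  f(a)=+0.000e+00  f'(a)=-2.645e+00  a ← 15.716892 − (+0.000e+00/-2.645e+00) = 15.716892
converged: |Δa| < 1e-12 after 5 iterations
sag = a·(cosh(S/(2a)) − 1) = 15.716892·(cosh(1.475451) − 1) = 20.445178
T_max/T_min = cosh(S/(2a)) = 2.300841

a=15.717 sag=20.445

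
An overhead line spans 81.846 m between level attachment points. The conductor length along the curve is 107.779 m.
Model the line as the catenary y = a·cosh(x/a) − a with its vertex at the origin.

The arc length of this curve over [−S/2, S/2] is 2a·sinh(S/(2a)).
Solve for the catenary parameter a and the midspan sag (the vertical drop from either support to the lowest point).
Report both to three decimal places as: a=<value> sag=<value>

a=30.999 sag=31.170

seed: a₀ = √(S³/(24(L−S))) = √(81.846³/(24·25.933)) = 29.680020
iter 1: u=1.378806  f(a)=+2.580e+00  f'(a)=-2.103e+00  a ← 29.680020 − (+2.580e+00/-2.103e+00) = 30.906617
iter 2: u=1.324085  f(a)=+1.685e-01  f'(a)=-1.836e+00  a ← 30.906617 − (+1.685e-01/-1.836e+00) = 30.998389
iter 3: u=1.320165  f(a)=+8.306e-04  f'(a)=-1.818e+00  a ← 30.998389 − (+8.306e-04/-1.818e+00) = 30.998845
iter 4: u=1.320146  f(a)=+2.039e-08  f'(a)=-1.818e+00  a ← 30.998845 − (+2.039e-08/-1.818e+00) = 30.998845
iter 5: u=1.320146  f(a)=-2.842e-14  f'(a)=-1.818e+00  a ← 30.998845 − (-2.842e-14/-1.818e+00) = 30.998845
converged: |Δa| < 1e-12 after 5 iterations
sag = a·(cosh(S/(2a)) − 1) = 30.998845·(cosh(1.320146) − 1) = 31.170332
T_max/T_min = cosh(S/(2a)) = 2.005532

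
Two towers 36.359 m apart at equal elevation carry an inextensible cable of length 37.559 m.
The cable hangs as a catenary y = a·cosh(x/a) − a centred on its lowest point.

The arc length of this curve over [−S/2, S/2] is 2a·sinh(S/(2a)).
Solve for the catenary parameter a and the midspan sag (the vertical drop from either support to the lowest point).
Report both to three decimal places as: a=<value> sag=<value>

a=41.054 sag=4.091

seed: a₀ = √(S³/(24(L−S))) = √(36.359³/(24·1.200)) = 40.852783
iter 1: u=0.445000  f(a)=+1.194e-02  f'(a)=-5.992e-02  a ← 40.852783 − (+1.194e-02/-5.992e-02) = 41.052013
iter 2: u=0.442841  f(a)=+8.789e-05  f'(a)=-5.904e-02  a ← 41.052013 − (+8.789e-05/-5.904e-02) = 41.053502
iter 3: u=0.442825  f(a)=+4.843e-09  f'(a)=-5.903e-02  a ← 41.053502 − (+4.843e-09/-5.903e-02) = 41.053502
iter 4: u=0.442825  f(a)=+0.000e+00  f'(a)=-5.903e-02  a ← 41.053502 − (+0.000e+00/-5.903e-02) = 41.053502
converged: |Δa| < 1e-12 after 4 iterations
sag = a·(cosh(S/(2a)) − 1) = 41.053502·(cosh(0.442825) − 1) = 4.091372
T_max/T_min = cosh(S/(2a)) = 1.099660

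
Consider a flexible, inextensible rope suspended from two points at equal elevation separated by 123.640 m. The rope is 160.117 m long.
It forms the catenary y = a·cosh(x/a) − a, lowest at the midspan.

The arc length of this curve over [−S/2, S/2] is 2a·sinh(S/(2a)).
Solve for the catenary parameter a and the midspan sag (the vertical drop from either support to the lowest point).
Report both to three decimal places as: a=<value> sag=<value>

a=48.395 sag=45.154

seed: a₀ = √(S³/(24(L−S))) = √(123.640³/(24·36.477)) = 46.464719
iter 1: u=1.330472  f(a)=+3.368e+00  f'(a)=-1.866e+00  a ← 46.464719 − (+3.368e+00/-1.866e+00) = 48.269454
iter 2: u=1.280727  f(a)=+2.062e-01  f'(a)=-1.644e+00  a ← 48.269454 − (+2.062e-01/-1.644e+00) = 48.394854
iter 3: u=1.277409  f(a)=+8.840e-04  f'(a)=-1.630e+00  a ← 48.394854 − (+8.840e-04/-1.630e+00) = 48.395396
iter 4: u=1.277394  f(a)=+1.640e-08  f'(a)=-1.630e+00  a ← 48.395396 − (+1.640e-08/-1.630e+00) = 48.395396
iter 5: u=1.277394  f(a)=+0.000e+00  f'(a)=-1.630e+00  a ← 48.395396 − (+0.000e+00/-1.630e+00) = 48.395396
converged: |Δa| < 1e-12 after 5 iterations
sag = a·(cosh(S/(2a)) − 1) = 48.395396·(cosh(1.277394) − 1) = 45.153937
T_max/T_min = cosh(S/(2a)) = 1.933021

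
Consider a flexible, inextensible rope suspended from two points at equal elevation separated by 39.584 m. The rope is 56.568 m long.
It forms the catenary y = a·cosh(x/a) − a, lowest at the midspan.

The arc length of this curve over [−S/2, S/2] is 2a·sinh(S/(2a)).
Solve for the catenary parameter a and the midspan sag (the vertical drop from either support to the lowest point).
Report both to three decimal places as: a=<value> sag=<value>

seed: a₀ = √(S³/(24(L−S))) = √(39.584³/(24·16.984)) = 12.335419
iter 1: u=1.604485  f(a)=+2.325e+00  f'(a)=-3.531e+00  a ← 12.335419 − (+2.325e+00/-3.531e+00) = 12.993894
iter 2: u=1.523177  f(a)=+1.992e-01  f'(a)=-2.950e+00  a ← 12.993894 − (+1.992e-01/-2.950e+00) = 13.061408
iter 3: u=1.515304  f(a)=+1.763e-03  f'(a)=-2.898e+00  a ← 13.061408 − (+1.763e-03/-2.898e+00) = 13.062016
iter 4: u=1.515233  f(a)=+1.410e-07  f'(a)=-2.897e+00  a ← 13.062016 − (+1.410e-07/-2.897e+00) = 13.062016
iter 5: u=1.515233  f(a)=+0.000e+00  f'(a)=-2.897e+00  a ← 13.062016 − (+0.000e+00/-2.897e+00) = 13.062016
converged: |Δa| < 1e-12 after 5 iterations
sag = a·(cosh(S/(2a)) − 1) = 13.062016·(cosh(1.515233) − 1) = 18.092452
T_max/T_min = cosh(S/(2a)) = 2.385119

a=13.062 sag=18.092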